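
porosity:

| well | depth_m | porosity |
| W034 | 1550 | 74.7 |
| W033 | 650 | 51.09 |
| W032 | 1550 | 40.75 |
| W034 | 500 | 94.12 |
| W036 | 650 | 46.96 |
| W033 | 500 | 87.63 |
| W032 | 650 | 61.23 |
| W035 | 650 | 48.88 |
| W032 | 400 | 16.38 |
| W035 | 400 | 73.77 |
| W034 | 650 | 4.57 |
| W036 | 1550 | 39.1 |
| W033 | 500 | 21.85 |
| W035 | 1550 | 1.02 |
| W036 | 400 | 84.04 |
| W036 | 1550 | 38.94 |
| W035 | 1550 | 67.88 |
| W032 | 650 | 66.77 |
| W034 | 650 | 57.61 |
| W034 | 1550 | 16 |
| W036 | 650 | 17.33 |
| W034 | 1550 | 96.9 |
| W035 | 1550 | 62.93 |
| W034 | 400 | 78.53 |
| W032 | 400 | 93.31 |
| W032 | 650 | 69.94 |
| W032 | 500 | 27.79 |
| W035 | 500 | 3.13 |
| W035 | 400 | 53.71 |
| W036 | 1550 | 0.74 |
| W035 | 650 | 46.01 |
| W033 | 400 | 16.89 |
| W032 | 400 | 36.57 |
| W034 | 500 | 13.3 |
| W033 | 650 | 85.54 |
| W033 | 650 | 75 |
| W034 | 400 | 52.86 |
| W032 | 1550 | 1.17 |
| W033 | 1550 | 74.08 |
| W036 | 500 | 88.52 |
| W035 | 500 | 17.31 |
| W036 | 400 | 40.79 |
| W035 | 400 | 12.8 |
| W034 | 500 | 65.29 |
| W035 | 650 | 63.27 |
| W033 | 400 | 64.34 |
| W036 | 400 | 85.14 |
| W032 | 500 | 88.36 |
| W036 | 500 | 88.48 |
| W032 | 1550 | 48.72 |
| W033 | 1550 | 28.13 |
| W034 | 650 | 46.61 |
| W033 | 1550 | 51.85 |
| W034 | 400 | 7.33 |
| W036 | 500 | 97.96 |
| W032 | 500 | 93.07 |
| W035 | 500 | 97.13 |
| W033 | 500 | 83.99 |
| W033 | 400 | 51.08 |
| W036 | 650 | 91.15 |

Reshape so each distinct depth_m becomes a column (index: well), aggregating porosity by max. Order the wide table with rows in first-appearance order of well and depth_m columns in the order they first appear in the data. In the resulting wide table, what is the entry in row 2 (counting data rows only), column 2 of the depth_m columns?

With rows in first-appearance order of well, row 2 is well=W033. depth_m columns in first-appearance order: 1550, 650, 500, 400; column 2 is 650.
Long rows with well=W033, depth_m=650: max(51.09, 85.54, 75) = 85.54.

85.54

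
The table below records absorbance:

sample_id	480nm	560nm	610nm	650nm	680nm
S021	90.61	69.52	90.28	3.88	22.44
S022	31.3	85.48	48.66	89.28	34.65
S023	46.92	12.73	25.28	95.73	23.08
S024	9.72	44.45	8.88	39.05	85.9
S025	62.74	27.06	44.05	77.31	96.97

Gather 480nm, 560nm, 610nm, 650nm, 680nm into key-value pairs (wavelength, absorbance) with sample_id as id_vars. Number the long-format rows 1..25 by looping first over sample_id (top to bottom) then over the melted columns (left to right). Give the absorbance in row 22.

25 rows total (5 × 5). Row 22: index ⌊(22-1)/5⌋ = 4 into sample_id → S025; (22-1) mod 5 = 1 into the melted columns → 560nm.
So row 22 is (S025, 560nm, 27.06); absorbance = 27.06.

27.06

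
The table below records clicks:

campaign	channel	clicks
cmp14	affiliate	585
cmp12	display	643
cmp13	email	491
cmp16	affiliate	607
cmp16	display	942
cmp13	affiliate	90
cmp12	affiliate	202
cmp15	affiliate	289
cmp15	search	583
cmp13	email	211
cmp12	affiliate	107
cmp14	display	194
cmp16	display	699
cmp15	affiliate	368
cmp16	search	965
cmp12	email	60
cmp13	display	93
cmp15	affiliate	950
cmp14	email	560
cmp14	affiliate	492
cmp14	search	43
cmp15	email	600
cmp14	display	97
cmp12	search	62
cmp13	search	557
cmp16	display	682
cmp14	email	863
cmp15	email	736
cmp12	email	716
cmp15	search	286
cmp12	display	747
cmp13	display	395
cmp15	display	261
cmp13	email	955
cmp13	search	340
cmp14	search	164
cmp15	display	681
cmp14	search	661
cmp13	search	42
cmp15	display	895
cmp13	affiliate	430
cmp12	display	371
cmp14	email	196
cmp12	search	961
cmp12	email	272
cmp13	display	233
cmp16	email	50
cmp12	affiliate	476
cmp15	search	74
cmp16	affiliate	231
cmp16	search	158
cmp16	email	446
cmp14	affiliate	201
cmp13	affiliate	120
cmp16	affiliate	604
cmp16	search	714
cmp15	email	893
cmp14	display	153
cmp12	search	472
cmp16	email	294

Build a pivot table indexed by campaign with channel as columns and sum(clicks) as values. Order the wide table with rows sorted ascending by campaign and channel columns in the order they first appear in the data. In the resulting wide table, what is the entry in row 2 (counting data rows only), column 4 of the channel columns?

With rows sorted ascending by campaign, row 2 is campaign=cmp13. channel columns in first-appearance order: affiliate, display, email, search; column 4 is search.
Long rows with campaign=cmp13, channel=search: 557 + 340 + 42 = 939.

939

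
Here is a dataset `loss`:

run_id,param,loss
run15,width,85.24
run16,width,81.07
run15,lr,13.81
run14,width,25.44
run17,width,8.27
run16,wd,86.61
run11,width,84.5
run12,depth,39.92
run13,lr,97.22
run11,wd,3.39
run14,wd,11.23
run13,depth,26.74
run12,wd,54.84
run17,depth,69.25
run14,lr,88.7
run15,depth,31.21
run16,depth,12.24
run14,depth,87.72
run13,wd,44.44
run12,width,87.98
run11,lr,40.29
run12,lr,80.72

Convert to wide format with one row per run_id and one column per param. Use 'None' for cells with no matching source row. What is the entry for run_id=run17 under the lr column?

No long-format row has run_id=run17 and param=lr, so the cell is None.

None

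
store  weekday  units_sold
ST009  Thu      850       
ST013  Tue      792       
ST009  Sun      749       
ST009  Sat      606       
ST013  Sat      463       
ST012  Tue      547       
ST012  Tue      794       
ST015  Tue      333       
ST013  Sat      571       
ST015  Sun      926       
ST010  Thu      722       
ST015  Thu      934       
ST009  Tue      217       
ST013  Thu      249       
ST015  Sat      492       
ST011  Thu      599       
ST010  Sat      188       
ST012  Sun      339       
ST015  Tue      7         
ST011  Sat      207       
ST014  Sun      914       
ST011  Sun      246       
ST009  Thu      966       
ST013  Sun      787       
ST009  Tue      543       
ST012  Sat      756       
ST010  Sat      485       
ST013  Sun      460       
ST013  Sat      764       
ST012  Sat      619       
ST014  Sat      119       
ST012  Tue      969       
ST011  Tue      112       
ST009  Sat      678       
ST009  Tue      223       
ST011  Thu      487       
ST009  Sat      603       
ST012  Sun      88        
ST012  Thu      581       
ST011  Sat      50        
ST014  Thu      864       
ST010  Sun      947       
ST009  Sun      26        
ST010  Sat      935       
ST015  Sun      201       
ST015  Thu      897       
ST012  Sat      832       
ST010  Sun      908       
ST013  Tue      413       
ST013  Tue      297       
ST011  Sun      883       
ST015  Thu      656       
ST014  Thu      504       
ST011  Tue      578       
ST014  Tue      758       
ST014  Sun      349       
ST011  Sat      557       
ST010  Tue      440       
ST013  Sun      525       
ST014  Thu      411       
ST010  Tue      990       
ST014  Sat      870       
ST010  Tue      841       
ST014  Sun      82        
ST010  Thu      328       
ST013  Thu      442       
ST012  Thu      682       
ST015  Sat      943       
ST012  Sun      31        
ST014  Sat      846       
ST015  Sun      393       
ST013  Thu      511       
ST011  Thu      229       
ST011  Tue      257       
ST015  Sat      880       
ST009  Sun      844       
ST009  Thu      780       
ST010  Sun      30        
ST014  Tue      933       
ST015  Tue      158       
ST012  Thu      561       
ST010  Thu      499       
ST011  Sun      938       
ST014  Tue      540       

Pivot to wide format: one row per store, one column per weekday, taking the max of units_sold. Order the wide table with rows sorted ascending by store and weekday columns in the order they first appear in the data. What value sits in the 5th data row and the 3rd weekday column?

With rows sorted ascending by store, row 5 is store=ST013. weekday columns in first-appearance order: Thu, Tue, Sun, Sat; column 3 is Sun.
Long rows with store=ST013, weekday=Sun: max(787, 460, 525) = 787.

787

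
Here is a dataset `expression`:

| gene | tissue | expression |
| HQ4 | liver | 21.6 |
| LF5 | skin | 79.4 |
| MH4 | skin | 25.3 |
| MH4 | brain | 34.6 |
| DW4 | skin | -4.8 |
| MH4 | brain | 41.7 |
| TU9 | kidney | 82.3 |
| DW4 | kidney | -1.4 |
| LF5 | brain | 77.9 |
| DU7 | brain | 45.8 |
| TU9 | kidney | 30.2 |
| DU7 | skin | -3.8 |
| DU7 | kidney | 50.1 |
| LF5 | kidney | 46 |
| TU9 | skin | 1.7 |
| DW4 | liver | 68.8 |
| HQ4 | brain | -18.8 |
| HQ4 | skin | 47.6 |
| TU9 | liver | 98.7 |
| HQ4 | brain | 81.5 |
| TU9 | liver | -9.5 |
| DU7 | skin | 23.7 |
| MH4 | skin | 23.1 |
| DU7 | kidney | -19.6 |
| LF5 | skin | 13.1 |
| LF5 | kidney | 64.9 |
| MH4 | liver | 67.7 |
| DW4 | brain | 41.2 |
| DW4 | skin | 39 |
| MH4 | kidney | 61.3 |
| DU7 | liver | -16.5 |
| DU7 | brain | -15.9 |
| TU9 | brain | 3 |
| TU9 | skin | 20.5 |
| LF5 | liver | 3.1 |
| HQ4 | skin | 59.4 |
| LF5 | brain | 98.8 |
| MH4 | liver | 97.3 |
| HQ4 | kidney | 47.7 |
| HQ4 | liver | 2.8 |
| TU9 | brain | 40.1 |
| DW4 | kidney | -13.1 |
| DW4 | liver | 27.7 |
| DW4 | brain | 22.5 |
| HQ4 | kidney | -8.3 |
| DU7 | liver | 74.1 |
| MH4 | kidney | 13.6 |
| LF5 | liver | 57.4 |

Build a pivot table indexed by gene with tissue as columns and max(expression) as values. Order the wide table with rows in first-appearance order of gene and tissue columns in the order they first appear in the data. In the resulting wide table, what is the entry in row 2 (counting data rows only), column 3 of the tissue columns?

With rows in first-appearance order of gene, row 2 is gene=LF5. tissue columns in first-appearance order: liver, skin, brain, kidney; column 3 is brain.
Long rows with gene=LF5, tissue=brain: max(77.9, 98.8) = 98.8.

98.8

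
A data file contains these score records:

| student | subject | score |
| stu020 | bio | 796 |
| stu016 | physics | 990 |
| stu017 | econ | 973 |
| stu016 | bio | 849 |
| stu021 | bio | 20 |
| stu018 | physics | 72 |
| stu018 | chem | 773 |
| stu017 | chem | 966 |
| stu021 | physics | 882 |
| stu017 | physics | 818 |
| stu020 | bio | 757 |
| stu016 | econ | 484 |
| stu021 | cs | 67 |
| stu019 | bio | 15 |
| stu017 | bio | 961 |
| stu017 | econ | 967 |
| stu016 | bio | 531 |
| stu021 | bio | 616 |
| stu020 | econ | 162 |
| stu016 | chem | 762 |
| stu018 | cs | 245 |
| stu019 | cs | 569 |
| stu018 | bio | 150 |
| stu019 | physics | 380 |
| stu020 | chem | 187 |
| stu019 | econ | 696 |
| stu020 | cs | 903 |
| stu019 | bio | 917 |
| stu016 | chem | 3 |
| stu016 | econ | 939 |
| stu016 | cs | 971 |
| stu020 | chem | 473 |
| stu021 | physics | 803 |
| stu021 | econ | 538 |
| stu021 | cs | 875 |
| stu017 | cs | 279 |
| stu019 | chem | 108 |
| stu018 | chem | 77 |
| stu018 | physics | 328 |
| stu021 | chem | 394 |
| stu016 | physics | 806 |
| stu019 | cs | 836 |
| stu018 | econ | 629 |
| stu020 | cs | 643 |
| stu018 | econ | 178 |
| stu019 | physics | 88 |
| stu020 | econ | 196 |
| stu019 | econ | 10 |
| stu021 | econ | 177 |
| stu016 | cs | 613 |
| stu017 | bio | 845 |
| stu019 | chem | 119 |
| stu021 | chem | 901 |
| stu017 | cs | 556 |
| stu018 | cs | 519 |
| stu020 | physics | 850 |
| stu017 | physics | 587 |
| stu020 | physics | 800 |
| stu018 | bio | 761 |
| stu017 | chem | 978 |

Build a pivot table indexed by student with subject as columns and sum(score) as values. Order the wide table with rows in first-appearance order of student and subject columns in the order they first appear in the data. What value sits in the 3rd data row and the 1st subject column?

1806

With rows in first-appearance order of student, row 3 is student=stu017. subject columns in first-appearance order: bio, physics, econ, chem, cs; column 1 is bio.
Long rows with student=stu017, subject=bio: 961 + 845 = 1806.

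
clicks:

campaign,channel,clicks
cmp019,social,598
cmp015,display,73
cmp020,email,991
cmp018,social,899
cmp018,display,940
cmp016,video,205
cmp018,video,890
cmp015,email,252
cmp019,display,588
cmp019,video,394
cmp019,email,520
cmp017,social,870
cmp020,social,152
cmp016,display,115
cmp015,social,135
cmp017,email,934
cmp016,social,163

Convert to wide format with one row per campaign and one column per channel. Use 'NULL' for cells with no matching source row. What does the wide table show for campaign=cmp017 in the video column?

NULL

No long-format row has campaign=cmp017 and channel=video, so the cell is NULL.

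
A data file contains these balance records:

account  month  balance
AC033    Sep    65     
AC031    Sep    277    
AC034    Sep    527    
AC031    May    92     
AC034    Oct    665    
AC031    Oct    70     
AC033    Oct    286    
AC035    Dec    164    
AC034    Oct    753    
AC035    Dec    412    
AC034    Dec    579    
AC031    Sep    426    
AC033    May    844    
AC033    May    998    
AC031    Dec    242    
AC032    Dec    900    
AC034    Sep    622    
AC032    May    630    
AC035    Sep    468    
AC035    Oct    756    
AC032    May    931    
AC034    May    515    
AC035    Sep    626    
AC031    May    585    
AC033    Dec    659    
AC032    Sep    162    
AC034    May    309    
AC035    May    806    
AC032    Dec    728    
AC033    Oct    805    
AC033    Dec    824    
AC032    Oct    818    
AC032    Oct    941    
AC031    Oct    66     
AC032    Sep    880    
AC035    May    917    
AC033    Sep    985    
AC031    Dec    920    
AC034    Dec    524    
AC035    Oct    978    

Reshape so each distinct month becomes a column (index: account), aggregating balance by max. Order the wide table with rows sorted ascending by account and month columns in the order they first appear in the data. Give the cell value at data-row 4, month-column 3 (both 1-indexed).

753

With rows sorted ascending by account, row 4 is account=AC034. month columns in first-appearance order: Sep, May, Oct, Dec; column 3 is Oct.
Long rows with account=AC034, month=Oct: max(665, 753) = 753.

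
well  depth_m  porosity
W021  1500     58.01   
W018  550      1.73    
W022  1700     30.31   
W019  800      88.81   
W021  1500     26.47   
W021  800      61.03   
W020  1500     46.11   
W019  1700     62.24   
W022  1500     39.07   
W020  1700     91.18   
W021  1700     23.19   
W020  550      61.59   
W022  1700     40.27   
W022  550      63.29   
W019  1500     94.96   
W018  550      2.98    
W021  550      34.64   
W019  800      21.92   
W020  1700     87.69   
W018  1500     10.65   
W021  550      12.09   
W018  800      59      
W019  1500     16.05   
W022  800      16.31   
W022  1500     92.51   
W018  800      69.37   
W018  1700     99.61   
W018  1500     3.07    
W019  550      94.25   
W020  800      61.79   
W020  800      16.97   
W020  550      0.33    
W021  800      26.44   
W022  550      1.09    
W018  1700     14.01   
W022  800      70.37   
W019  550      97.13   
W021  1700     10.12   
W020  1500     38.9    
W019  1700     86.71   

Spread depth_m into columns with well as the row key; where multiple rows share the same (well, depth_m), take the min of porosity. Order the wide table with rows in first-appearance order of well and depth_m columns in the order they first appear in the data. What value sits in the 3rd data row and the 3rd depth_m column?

30.31

With rows in first-appearance order of well, row 3 is well=W022. depth_m columns in first-appearance order: 1500, 550, 1700, 800; column 3 is 1700.
Long rows with well=W022, depth_m=1700: min(30.31, 40.27) = 30.31.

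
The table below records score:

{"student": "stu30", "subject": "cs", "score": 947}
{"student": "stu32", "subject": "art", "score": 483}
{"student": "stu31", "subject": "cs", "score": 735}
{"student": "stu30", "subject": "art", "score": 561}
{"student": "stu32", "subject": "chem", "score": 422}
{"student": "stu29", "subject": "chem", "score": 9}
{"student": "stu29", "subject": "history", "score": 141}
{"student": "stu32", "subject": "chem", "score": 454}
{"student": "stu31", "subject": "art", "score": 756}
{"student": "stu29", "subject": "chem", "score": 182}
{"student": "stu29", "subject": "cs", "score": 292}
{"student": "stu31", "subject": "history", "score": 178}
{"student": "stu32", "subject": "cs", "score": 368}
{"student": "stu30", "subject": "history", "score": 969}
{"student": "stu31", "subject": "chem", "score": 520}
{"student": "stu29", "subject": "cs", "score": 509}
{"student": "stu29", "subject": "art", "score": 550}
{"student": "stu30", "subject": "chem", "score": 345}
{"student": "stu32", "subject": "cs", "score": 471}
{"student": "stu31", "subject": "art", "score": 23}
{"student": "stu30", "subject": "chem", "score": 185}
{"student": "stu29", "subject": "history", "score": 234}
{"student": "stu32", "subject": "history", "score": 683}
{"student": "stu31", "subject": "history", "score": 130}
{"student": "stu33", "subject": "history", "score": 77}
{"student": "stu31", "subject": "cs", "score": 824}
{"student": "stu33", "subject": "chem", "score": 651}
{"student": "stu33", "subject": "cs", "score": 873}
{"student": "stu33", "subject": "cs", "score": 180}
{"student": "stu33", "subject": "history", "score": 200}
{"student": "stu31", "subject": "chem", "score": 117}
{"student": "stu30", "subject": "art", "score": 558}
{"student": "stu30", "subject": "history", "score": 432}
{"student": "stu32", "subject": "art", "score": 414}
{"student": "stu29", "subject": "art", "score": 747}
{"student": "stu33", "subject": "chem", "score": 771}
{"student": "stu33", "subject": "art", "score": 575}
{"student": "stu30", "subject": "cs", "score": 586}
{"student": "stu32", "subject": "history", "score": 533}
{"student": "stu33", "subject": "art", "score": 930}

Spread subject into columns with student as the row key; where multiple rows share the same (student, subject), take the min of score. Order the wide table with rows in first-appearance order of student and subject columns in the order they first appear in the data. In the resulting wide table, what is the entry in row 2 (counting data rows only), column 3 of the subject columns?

With rows in first-appearance order of student, row 2 is student=stu32. subject columns in first-appearance order: cs, art, chem, history; column 3 is chem.
Long rows with student=stu32, subject=chem: min(422, 454) = 422.

422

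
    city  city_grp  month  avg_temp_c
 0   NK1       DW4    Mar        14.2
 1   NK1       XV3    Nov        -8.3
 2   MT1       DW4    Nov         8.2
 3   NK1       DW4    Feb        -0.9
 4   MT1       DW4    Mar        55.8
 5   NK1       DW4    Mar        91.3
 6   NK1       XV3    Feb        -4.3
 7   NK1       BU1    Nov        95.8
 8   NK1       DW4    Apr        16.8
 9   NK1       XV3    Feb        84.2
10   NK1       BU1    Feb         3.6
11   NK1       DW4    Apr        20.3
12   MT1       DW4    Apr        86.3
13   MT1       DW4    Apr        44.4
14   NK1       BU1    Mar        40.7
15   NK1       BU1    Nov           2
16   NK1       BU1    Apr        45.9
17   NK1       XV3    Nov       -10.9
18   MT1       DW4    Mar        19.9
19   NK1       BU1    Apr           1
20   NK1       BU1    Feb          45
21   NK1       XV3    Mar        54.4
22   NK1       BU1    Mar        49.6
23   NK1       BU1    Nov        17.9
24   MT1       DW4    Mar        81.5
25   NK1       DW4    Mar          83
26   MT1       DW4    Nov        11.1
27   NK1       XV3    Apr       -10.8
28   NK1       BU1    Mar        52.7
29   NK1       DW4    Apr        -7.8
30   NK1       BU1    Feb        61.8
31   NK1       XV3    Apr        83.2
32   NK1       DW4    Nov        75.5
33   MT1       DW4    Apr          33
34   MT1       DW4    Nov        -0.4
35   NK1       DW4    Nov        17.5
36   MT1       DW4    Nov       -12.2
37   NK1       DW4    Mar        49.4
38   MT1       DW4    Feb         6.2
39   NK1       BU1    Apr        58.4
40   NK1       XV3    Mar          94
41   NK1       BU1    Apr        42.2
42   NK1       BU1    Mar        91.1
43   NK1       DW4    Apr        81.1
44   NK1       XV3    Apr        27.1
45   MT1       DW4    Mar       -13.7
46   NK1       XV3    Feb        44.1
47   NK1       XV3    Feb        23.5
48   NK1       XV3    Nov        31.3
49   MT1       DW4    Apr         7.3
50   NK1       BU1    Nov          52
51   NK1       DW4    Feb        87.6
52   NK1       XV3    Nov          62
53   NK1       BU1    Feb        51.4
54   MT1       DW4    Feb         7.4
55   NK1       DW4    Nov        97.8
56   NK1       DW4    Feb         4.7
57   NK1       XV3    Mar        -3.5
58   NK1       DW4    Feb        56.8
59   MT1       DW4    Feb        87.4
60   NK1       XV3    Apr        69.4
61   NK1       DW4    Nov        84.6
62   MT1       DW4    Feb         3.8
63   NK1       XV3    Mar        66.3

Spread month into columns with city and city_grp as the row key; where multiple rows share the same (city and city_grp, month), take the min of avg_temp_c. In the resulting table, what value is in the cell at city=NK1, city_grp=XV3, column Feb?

-4.3

Rows with city=NK1, city_grp=XV3 and month=Feb: avg_temp_c values are -4.3, 84.2, 44.1, 23.5.
min(-4.3, 84.2, 44.1, 23.5) = -4.3.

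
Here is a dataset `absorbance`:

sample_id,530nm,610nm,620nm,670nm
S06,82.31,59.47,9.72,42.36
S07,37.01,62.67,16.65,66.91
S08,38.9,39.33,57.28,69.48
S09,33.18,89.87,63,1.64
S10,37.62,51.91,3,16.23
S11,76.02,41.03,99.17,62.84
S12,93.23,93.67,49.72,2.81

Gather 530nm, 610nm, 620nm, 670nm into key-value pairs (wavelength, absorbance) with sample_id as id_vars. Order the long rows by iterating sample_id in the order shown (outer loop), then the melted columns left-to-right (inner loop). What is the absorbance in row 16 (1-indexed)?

28 rows total (7 × 4). Row 16: index ⌊(16-1)/4⌋ = 3 into sample_id → S09; (16-1) mod 4 = 3 into the melted columns → 670nm.
So row 16 is (S09, 670nm, 1.64); absorbance = 1.64.

1.64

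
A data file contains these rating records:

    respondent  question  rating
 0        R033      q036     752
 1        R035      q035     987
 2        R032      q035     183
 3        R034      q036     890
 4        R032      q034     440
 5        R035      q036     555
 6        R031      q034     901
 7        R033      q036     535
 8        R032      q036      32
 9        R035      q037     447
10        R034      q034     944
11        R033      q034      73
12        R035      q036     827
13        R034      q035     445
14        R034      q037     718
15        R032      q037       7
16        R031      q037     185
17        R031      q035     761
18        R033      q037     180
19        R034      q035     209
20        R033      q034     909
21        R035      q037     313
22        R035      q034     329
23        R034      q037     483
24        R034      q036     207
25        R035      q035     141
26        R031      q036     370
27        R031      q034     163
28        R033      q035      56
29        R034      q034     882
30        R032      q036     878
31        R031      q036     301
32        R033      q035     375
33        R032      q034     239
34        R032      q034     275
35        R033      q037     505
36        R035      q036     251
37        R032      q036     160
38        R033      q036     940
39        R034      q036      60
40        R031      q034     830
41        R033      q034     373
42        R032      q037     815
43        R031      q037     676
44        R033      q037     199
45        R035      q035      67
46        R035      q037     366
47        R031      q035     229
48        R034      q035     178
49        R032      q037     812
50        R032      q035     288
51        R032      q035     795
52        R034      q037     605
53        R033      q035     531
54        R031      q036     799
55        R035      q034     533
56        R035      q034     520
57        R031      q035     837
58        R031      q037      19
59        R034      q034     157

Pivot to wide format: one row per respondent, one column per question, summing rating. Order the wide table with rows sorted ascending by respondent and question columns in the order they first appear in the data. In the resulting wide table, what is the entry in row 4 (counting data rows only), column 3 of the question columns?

1983

With rows sorted ascending by respondent, row 4 is respondent=R034. question columns in first-appearance order: q036, q035, q034, q037; column 3 is q034.
Long rows with respondent=R034, question=q034: 944 + 882 + 157 = 1983.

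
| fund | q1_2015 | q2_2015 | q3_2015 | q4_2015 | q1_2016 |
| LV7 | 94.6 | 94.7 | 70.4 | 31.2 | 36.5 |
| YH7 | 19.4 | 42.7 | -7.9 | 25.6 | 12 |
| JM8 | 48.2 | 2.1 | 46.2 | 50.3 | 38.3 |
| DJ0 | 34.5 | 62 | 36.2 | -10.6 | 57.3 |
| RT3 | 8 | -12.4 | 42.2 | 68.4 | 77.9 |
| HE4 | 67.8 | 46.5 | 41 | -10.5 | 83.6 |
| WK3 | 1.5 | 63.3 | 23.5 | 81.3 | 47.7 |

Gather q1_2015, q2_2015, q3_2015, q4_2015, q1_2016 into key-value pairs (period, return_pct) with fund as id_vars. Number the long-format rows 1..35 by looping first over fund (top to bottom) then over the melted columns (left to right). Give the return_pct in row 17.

35 rows total (7 × 5). Row 17: index ⌊(17-1)/5⌋ = 3 into fund → DJ0; (17-1) mod 5 = 1 into the melted columns → q2_2015.
So row 17 is (DJ0, q2_2015, 62); return_pct = 62.

62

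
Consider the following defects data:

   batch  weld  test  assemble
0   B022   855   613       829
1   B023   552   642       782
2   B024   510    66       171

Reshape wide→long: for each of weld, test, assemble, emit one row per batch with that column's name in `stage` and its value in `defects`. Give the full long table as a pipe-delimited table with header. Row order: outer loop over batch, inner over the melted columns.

| batch | stage | defects |
| B022 | weld | 855 |
| B022 | test | 613 |
| B022 | assemble | 829 |
| B023 | weld | 552 |
| B023 | test | 642 |
| B023 | assemble | 782 |
| B024 | weld | 510 |
| B024 | test | 66 |
| B024 | assemble | 171 |

Each (batch, column) pair becomes one row: 3 × 3 = 9 rows.
For example, (B022, weld) → defects=855.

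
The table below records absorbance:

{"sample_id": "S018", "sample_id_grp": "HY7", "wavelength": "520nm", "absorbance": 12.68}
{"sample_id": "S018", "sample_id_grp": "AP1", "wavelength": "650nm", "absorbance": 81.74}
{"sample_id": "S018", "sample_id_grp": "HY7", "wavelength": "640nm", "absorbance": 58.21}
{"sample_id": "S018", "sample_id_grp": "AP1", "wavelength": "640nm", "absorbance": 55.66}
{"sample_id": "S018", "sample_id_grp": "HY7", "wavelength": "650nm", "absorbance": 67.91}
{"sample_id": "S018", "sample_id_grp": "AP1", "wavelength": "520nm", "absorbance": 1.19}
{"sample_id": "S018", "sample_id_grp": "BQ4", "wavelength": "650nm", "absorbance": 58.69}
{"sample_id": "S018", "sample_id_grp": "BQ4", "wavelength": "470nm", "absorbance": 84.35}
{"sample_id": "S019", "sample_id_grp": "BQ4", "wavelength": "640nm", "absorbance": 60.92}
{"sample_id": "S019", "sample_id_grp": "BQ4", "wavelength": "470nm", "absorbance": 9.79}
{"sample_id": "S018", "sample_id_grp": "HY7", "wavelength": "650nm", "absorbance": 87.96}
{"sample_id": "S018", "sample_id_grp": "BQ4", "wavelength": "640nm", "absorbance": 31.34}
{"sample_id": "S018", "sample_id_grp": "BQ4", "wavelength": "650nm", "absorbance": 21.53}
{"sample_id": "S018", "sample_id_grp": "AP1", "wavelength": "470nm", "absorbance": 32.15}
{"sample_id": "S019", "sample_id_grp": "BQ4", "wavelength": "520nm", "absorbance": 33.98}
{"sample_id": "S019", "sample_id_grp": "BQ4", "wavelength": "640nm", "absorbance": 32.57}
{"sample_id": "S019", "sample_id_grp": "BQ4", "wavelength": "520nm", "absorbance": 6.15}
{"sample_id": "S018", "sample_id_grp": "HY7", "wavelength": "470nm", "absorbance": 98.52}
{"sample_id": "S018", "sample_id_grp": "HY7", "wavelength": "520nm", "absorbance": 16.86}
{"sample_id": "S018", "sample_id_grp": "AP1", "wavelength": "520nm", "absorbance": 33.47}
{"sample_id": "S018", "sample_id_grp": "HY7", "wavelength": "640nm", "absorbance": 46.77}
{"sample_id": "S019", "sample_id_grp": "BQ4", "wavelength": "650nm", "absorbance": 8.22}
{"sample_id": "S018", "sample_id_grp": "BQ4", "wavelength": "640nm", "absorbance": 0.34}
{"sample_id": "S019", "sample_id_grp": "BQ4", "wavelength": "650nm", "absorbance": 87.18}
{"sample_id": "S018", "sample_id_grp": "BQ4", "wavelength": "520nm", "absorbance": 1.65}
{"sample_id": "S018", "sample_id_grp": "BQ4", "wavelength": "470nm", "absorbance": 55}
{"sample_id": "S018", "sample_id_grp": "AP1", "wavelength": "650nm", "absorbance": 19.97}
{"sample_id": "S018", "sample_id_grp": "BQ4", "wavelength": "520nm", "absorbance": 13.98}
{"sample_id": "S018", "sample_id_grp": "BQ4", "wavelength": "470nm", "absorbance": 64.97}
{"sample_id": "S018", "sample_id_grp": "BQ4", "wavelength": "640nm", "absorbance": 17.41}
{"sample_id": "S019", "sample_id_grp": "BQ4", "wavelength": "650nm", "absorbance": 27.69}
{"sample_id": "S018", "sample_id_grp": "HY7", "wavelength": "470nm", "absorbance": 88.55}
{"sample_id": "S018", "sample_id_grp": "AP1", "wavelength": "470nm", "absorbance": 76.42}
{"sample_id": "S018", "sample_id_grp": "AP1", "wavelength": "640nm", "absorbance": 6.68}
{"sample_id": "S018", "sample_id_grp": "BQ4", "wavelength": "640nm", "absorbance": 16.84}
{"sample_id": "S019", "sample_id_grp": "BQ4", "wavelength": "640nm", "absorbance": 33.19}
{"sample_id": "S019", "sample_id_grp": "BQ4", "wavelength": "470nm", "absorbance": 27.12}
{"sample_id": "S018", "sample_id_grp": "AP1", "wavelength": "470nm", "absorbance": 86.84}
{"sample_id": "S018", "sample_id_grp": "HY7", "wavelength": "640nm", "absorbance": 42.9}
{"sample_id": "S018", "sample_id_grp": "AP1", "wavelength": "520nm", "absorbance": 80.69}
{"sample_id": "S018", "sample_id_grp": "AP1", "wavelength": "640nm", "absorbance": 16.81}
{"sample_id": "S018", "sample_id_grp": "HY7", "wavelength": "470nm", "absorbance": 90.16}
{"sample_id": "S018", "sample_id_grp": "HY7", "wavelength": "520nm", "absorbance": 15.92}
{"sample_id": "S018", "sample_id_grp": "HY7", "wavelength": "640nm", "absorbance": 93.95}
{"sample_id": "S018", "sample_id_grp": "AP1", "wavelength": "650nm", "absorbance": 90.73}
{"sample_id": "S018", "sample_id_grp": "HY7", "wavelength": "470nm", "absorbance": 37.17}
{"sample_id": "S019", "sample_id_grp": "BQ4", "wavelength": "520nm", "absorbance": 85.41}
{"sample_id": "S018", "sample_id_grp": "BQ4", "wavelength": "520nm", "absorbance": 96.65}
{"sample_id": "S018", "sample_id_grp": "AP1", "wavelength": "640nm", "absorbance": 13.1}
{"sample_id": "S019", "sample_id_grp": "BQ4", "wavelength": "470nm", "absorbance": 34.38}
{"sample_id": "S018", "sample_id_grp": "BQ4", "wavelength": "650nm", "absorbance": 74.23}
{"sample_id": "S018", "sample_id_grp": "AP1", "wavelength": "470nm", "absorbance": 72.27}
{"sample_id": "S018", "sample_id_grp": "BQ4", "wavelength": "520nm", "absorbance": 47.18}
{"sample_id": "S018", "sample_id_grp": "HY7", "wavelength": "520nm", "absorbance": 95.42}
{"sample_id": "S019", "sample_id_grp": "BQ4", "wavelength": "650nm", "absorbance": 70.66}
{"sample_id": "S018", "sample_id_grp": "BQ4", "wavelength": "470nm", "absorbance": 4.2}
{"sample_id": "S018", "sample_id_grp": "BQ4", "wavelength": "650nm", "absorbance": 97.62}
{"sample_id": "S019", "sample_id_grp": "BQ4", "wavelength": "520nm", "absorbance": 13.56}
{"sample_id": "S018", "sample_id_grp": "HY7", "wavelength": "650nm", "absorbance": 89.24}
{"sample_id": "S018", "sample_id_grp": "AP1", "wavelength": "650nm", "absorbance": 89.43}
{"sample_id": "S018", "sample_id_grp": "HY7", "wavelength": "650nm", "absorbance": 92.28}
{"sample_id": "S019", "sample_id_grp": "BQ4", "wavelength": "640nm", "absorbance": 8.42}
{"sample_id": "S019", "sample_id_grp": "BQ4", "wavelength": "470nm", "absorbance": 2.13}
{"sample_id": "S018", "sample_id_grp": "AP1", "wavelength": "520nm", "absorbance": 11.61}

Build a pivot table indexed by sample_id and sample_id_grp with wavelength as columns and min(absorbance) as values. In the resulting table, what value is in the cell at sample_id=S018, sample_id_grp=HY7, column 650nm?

Rows with sample_id=S018, sample_id_grp=HY7 and wavelength=650nm: absorbance values are 67.91, 87.96, 89.24, 92.28.
min(67.91, 87.96, 89.24, 92.28) = 67.91.

67.91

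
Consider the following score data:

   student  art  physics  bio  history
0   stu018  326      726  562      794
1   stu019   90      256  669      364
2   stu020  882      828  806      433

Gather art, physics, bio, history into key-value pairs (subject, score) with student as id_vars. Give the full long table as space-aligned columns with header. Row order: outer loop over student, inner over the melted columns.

student  subject  score
stu018   art      326  
stu018   physics  726  
stu018   bio      562  
stu018   history  794  
stu019   art      90   
stu019   physics  256  
stu019   bio      669  
stu019   history  364  
stu020   art      882  
stu020   physics  828  
stu020   bio      806  
stu020   history  433  

Each (student, column) pair becomes one row: 3 × 4 = 12 rows.
For example, (stu018, art) → score=326.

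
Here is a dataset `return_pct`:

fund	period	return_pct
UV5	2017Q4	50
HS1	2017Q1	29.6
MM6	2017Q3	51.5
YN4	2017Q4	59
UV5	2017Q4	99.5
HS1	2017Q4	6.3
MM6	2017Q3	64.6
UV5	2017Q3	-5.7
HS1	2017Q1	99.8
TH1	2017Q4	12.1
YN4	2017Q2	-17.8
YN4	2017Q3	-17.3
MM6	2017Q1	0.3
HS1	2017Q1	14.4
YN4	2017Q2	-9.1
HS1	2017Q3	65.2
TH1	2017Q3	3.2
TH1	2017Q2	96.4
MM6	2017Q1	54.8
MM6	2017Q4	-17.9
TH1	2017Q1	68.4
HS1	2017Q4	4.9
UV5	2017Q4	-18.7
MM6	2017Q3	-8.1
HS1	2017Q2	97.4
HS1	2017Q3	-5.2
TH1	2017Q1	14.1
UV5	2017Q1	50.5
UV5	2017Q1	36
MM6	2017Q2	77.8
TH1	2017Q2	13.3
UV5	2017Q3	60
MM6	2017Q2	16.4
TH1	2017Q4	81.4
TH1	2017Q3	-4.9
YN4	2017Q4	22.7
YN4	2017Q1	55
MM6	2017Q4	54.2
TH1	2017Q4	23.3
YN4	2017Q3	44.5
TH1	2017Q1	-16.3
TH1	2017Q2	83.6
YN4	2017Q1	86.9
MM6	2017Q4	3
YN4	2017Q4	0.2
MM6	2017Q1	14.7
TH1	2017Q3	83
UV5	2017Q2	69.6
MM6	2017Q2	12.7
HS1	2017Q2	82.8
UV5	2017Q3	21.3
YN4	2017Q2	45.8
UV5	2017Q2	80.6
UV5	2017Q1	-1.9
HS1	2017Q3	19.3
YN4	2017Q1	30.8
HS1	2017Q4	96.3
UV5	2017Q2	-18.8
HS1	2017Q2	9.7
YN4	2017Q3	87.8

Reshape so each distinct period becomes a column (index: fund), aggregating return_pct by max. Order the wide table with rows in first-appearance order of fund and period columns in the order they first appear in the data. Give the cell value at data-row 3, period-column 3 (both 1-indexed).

With rows in first-appearance order of fund, row 3 is fund=MM6. period columns in first-appearance order: 2017Q4, 2017Q1, 2017Q3, 2017Q2; column 3 is 2017Q3.
Long rows with fund=MM6, period=2017Q3: max(51.5, 64.6, -8.1) = 64.6.

64.6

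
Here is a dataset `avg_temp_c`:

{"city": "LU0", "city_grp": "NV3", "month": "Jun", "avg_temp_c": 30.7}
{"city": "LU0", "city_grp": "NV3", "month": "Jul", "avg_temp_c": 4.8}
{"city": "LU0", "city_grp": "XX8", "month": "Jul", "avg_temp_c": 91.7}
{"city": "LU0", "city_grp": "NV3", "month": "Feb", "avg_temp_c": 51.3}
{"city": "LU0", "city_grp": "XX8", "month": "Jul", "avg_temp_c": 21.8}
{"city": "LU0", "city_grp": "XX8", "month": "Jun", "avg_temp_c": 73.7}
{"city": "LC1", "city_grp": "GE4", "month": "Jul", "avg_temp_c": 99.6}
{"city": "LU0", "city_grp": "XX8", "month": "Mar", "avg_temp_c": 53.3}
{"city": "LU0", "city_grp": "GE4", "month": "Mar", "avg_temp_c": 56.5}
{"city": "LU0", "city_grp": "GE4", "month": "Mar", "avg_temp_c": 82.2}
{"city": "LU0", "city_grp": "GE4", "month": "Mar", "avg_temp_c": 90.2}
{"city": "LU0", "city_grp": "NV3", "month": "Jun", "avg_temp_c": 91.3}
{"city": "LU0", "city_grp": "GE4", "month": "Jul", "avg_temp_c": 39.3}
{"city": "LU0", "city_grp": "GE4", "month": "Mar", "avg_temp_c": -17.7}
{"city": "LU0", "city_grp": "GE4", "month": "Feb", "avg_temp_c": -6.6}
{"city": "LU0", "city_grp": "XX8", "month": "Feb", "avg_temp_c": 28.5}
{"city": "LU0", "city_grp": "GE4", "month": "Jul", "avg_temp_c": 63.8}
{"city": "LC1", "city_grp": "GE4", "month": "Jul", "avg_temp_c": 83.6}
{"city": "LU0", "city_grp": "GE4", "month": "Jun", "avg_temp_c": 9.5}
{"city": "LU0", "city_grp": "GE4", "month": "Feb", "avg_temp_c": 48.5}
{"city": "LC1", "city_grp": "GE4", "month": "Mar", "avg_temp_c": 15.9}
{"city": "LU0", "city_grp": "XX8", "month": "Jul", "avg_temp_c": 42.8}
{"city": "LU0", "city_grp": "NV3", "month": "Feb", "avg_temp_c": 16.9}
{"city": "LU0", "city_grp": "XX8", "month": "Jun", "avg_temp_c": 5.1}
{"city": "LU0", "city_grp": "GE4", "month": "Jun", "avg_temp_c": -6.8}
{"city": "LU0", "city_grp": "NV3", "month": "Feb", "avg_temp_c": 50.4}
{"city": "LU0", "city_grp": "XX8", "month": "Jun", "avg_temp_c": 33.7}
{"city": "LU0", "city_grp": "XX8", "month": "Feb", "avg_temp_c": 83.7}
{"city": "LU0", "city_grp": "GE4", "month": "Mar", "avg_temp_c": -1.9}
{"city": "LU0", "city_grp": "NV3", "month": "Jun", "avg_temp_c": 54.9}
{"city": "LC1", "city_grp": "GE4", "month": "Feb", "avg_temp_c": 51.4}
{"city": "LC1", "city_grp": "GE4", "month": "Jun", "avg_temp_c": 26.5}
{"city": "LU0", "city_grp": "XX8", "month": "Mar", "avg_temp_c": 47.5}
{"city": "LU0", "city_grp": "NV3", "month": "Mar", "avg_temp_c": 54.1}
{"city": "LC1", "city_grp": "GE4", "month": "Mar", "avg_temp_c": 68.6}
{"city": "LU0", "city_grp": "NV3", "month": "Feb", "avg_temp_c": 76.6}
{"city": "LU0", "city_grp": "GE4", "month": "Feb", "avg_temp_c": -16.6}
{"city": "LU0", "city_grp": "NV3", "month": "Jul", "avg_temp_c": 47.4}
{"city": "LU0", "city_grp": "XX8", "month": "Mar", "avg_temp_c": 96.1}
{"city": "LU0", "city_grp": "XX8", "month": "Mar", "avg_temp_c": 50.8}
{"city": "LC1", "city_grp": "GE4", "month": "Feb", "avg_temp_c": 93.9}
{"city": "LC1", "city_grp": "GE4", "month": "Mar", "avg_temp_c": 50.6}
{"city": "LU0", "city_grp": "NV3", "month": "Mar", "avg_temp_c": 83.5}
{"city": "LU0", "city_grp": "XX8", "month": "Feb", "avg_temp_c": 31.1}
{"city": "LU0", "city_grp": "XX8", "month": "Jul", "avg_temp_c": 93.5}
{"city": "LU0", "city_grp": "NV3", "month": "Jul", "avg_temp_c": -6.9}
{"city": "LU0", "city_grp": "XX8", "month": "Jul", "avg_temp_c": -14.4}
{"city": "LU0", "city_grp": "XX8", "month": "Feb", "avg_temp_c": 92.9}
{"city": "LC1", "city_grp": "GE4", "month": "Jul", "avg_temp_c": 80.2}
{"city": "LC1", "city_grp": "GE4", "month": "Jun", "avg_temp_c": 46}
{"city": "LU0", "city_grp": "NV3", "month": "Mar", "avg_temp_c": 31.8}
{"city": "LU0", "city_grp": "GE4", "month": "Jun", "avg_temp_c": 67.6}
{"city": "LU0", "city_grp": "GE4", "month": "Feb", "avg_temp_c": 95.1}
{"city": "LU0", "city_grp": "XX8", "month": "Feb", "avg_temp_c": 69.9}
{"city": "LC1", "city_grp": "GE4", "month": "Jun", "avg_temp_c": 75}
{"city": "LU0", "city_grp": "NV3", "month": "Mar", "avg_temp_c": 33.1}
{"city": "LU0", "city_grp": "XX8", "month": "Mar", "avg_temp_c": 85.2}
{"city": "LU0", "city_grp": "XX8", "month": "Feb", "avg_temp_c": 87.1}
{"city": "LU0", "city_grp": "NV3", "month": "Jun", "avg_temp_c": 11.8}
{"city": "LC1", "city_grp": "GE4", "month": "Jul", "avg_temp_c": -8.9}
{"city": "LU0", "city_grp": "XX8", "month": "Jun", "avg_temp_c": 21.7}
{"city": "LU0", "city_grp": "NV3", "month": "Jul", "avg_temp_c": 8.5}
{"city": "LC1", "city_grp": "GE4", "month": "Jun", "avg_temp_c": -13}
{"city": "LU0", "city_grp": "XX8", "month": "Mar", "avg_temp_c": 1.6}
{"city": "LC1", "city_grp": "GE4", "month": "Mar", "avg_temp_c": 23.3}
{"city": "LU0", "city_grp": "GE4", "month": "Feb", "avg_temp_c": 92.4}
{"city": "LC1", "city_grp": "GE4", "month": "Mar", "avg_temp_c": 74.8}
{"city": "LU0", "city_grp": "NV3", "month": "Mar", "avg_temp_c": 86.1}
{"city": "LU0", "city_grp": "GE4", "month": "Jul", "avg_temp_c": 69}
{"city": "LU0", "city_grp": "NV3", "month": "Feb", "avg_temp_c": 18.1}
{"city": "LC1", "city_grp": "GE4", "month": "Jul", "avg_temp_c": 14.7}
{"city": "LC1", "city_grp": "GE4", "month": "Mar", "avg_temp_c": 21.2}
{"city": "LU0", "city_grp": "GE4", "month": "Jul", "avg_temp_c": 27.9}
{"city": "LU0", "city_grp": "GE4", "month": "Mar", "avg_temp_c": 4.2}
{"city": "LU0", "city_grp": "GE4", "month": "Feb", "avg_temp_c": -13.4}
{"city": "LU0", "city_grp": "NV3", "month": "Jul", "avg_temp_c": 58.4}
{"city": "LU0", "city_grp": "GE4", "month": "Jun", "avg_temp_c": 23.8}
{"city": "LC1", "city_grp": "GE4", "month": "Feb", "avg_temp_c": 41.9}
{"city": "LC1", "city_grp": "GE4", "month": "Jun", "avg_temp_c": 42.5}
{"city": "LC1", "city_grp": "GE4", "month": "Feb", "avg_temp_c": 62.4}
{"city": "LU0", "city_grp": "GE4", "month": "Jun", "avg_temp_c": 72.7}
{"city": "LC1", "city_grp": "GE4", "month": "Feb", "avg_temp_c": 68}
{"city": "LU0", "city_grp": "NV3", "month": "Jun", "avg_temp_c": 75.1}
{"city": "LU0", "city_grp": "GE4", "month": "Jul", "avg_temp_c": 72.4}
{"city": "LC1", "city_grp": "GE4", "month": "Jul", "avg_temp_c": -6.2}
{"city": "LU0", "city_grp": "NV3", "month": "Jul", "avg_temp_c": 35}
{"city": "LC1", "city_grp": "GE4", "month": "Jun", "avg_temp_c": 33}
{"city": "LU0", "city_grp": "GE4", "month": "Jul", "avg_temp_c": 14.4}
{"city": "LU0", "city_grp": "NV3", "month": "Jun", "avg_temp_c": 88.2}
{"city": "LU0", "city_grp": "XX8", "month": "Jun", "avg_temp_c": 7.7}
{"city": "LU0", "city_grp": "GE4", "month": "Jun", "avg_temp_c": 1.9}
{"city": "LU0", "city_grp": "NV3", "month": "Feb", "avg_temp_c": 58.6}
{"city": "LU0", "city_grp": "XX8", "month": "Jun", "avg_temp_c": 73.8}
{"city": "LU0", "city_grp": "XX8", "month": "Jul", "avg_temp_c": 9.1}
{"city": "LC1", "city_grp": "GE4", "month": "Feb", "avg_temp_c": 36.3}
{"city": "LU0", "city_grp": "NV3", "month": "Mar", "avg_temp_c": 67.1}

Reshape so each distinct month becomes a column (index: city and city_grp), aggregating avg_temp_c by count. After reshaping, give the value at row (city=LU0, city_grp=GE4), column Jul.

Rows with city=LU0, city_grp=GE4 and month=Jul: avg_temp_c values are 39.3, 63.8, 69, 27.9, 72.4, 14.4.
6 rows match — count = 6.

6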